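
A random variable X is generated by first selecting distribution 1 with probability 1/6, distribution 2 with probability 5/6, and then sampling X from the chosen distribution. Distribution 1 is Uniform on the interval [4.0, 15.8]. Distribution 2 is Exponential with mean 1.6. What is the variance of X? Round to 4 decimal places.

13.6353

Per component, 1: μ=9.9, E[X²]=109.613; 2: μ=1.6, E[X²]=5.12.
E[X] = 0.166667·9.9 + 0.833333·1.6 = 2.98333.
E[X²] = 0.166667·109.613 + 0.833333·5.12 = 22.5356.
Var(X) = E[X²] − (E[X])² = 22.5356 − 8.90028 = 13.6353.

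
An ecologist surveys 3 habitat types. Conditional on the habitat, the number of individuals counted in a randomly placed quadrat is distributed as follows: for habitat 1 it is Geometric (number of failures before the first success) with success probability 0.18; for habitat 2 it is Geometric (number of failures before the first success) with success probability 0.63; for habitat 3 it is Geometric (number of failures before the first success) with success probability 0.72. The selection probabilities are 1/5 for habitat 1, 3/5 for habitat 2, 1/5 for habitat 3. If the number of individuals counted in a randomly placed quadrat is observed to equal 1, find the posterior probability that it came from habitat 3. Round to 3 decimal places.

0.192

Likelihoods P(X=1 | ·): 1: 0.1476; 2: 0.2331; 3: 0.2016.
Posterior ∝ prior × likelihood. Numerator for 3: 0.2·0.2016 = 0.04032.
Normalizing constant: 0.2·0.1476 + 0.6·0.2331 + 0.2·0.2016 = 0.2097.
P(3 | observation) = 0.04032 / 0.2097 = 0.192275.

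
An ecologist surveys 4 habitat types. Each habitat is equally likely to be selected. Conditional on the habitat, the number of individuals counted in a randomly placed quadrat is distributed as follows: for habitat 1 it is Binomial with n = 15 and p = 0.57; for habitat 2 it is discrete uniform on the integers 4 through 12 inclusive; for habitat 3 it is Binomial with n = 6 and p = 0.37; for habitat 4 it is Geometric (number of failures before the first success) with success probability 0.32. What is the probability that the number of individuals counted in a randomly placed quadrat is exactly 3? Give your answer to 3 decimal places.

0.089

Conditional on each habitat, P(X = 3): 1: 0.00336711; 2: 0; 3: 0.253313; 4: 0.100618.
By total probability, P(X = 3) = 0.25·0.00336711 + 0.25·0 + 0.25·0.253313 + 0.25·0.100618 = 0.0893245.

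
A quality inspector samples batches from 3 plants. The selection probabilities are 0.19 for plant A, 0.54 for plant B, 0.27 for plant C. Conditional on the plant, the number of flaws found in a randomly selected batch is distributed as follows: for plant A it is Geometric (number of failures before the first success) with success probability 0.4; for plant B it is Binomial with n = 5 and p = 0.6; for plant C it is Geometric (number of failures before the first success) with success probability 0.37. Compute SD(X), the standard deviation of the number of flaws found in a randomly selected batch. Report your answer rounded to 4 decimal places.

1.7554

Per component, A: μ=1.5, E[X²]=6; B: μ=3, E[X²]=10.2; C: μ=1.7027, E[X²]=7.5011.
E[X] = 0.19·1.5 + 0.54·3 + 0.27·1.7027 = 2.36473.
E[X²] = 0.19·6 + 0.54·10.2 + 0.27·7.5011 = 8.6733.
Var(X) = E[X²] − (E[X])² = 8.6733 − 5.59195 = 3.08135.
SD(X) = √3.08135 = 1.75538.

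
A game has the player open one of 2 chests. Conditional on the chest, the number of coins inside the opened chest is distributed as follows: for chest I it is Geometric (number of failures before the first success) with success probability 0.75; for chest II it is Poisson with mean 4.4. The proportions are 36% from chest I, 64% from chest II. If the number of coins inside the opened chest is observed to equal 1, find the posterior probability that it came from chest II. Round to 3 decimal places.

Likelihoods P(X=1 | ·): I: 0.1875; II: 0.0540203.
Posterior ∝ prior × likelihood. Numerator for II: 0.64·0.0540203 = 0.034573.
Normalizing constant: 0.36·0.1875 + 0.64·0.0540203 = 0.102073.
P(II | observation) = 0.034573 / 0.102073 = 0.338709.

0.339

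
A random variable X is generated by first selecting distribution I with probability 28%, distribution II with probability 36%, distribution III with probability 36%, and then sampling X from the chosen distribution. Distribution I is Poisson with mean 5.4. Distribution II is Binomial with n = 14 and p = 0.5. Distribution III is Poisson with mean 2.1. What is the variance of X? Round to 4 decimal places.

7.9955

Per component, I: μ=5.4, E[X²]=34.56; II: μ=7, E[X²]=52.5; III: μ=2.1, E[X²]=6.51.
E[X] = 0.28·5.4 + 0.36·7 + 0.36·2.1 = 4.788.
E[X²] = 0.28·34.56 + 0.36·52.5 + 0.36·6.51 = 30.9204.
Var(X) = E[X²] − (E[X])² = 30.9204 − 22.9249 = 7.99546.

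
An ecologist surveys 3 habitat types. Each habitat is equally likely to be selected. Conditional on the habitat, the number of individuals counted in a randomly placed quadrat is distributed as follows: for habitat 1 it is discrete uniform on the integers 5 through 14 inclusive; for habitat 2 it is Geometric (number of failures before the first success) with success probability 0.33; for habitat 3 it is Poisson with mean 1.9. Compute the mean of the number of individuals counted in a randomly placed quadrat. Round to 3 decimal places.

4.477

Component means — 1: 9.5; 2: 2.0303; 3: 1.9.
E[X] = 0.333333·9.5 + 0.333333·2.0303 + 0.333333·1.9 = 4.47677.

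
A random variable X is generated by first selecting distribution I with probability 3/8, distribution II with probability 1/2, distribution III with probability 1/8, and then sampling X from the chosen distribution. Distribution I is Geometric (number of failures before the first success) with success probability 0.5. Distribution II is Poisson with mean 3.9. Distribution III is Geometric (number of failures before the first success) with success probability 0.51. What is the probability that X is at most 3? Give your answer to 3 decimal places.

0.696

Conditional on each component, P(X ≤ 3): I: 0.9375; II: 0.453247; III: 0.942352.
By total probability, P(X ≤ 3) = 0.375·0.9375 + 0.5·0.453247 + 0.125·0.942352 = 0.69598.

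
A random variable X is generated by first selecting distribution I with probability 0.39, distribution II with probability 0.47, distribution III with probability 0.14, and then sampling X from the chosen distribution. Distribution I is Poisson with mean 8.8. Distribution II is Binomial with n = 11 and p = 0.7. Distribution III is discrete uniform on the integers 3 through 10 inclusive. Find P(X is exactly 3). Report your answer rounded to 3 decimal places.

0.026

Conditional on each component, P(X = 3): I: 0.0171201; II: 0.0037132; III: 0.125.
By total probability, P(X = 3) = 0.39·0.0171201 + 0.47·0.0037132 + 0.14·0.125 = 0.025922.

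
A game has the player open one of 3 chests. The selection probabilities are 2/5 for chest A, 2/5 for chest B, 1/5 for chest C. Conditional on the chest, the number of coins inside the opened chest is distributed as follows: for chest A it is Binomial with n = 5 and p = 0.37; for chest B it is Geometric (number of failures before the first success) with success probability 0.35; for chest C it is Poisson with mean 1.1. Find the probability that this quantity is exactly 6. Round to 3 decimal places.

0.011

Conditional on each chest, P(X = 6): A: 0; B: 0.0263966; C: 0.00081903.
By total probability, P(X = 6) = 0.4·0 + 0.4·0.0263966 + 0.2·0.00081903 = 0.0107225.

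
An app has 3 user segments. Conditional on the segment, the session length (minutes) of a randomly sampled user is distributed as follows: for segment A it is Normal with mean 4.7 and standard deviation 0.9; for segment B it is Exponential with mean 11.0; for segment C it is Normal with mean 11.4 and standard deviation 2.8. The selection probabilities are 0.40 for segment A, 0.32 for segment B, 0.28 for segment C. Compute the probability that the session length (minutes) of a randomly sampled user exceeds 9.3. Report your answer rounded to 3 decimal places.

0.354

Conditional on each segment, P(X > 9.3): A: 1.60135e-07; B: 0.429362; C: 0.773373.
By total probability, P(X > 9.3) = 0.4·1.60135e-07 + 0.32·0.429362 + 0.28·0.773373 = 0.35394.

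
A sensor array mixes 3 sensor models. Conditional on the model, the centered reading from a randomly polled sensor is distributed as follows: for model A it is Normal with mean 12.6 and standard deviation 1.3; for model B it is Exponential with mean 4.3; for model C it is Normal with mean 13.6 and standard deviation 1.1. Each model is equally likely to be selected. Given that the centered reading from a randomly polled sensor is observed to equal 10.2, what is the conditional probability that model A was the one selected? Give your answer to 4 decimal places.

Likelihoods f(10.2 | ·): A: 0.05583; B: 0.0216942; C: 0.0030546.
Posterior ∝ prior × likelihood. Numerator for A: 0.333333·0.05583 = 0.01861.
Normalizing constant: 0.333333·0.05583 + 0.333333·0.0216942 + 0.333333·0.0030546 = 0.0268596.
P(A | observation) = 0.01861 / 0.0268596 = 0.692862.

0.6929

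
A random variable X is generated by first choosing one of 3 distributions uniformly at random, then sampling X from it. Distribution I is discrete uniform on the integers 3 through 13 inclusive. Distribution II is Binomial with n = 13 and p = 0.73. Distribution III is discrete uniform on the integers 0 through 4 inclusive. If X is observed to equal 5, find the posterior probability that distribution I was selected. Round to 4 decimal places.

0.9235

Likelihoods P(X=5 | ·): I: 0.0909091; II: 0.00753534; III: 0.
Posterior ∝ prior × likelihood. Numerator for I: 0.333333·0.0909091 = 0.030303.
Normalizing constant: 0.333333·0.0909091 + 0.333333·0.00753534 + 0.333333·0 = 0.0328148.
P(I | observation) = 0.030303 / 0.0328148 = 0.923456.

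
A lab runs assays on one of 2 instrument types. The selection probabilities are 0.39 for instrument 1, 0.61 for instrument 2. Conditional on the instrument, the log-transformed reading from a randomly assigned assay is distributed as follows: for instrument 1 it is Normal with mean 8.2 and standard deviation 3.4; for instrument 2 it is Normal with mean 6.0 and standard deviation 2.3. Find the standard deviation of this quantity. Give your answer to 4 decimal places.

Per component, 1: μ=8.2, E[X²]=78.8; 2: μ=6, E[X²]=41.29.
E[X] = 0.39·8.2 + 0.61·6 = 6.858.
E[X²] = 0.39·78.8 + 0.61·41.29 = 55.9189.
Var(X) = E[X²] − (E[X])² = 55.9189 − 47.0322 = 8.88674.
SD(X) = √8.88674 = 2.98106.

2.9811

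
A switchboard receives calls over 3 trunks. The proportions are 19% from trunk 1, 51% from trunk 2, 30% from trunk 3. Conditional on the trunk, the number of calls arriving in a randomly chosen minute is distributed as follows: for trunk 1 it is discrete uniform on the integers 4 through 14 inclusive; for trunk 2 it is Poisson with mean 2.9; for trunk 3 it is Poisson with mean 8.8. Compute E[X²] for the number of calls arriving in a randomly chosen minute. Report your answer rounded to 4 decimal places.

48.9301

For each component E[X²] = Var + (mean)², giving 1: 91; 2: 11.31; 3: 86.24.
Overall E[X²] = 0.19·91 + 0.51·11.31 + 0.3·86.24 = 48.9301.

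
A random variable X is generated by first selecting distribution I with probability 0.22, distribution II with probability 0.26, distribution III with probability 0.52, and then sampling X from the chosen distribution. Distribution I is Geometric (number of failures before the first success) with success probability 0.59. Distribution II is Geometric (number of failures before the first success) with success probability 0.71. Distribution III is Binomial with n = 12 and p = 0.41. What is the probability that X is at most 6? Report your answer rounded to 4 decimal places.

0.9078

Conditional on each component, P(X ≤ 6): I: 0.998052; II: 0.999828; III: 0.823544.
By total probability, P(X ≤ 6) = 0.22·0.998052 + 0.26·0.999828 + 0.52·0.823544 = 0.907769.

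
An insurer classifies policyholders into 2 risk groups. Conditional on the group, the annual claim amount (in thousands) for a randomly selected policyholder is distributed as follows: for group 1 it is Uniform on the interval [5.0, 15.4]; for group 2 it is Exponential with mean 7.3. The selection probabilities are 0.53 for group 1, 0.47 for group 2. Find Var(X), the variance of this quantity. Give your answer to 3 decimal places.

31.918

Per component, 1: μ=10.2, E[X²]=113.053; 2: μ=7.3, E[X²]=106.58.
E[X] = 0.53·10.2 + 0.47·7.3 = 8.837.
E[X²] = 0.53·113.053 + 0.47·106.58 = 110.011.
Var(X) = E[X²] − (E[X])² = 110.011 − 78.0926 = 31.9183.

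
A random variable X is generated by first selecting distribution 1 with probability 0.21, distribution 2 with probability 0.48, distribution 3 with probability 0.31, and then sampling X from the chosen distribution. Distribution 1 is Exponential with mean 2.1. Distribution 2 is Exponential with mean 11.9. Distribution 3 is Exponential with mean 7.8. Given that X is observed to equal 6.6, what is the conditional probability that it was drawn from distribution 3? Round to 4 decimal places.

0.3829

Likelihoods f(6.6 | ·): 1: 0.0205521; 2: 0.0482596; 3: 0.0550079.
Posterior ∝ prior × likelihood. Numerator for 3: 0.31·0.0550079 = 0.0170525.
Normalizing constant: 0.21·0.0205521 + 0.48·0.0482596 + 0.31·0.0550079 = 0.044533.
P(3 | observation) = 0.0170525 / 0.044533 = 0.382917.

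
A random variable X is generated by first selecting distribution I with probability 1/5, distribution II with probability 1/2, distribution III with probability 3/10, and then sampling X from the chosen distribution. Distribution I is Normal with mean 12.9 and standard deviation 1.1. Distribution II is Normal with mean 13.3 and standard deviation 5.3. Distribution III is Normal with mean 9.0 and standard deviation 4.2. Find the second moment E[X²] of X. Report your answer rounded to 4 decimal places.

For each component E[X²] = Var + (mean)², giving I: 167.62; II: 204.98; III: 98.64.
Overall E[X²] = 0.2·167.62 + 0.5·204.98 + 0.3·98.64 = 165.606.

165.6060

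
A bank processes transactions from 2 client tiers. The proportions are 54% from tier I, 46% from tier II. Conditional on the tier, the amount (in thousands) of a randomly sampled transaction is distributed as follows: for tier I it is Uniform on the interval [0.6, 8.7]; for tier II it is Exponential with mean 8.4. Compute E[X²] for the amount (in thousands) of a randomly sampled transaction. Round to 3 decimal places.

79.544

For each component E[X²] = Var + (mean)², giving I: 27.09; II: 141.12.
Overall E[X²] = 0.54·27.09 + 0.46·141.12 = 79.5438.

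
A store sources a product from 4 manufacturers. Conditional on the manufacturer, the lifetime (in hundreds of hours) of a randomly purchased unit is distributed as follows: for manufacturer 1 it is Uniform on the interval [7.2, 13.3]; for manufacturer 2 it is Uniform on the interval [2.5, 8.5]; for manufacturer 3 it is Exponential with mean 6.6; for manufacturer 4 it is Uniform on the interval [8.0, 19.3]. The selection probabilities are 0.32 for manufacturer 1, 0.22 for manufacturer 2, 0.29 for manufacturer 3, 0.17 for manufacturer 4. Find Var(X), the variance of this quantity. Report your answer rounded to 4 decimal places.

Per component, 1: μ=10.25, E[X²]=108.163; 2: μ=5.5, E[X²]=33.25; 3: μ=6.6, E[X²]=87.12; 4: μ=13.65, E[X²]=196.963.
E[X] = 0.32·10.25 + 0.22·5.5 + 0.29·6.6 + 0.17·13.65 = 8.7245.
E[X²] = 0.32·108.163 + 0.22·33.25 + 0.29·87.12 + 0.17·196.963 = 100.676.
Var(X) = E[X²] − (E[X])² = 100.676 − 76.1169 = 24.5589.

24.5589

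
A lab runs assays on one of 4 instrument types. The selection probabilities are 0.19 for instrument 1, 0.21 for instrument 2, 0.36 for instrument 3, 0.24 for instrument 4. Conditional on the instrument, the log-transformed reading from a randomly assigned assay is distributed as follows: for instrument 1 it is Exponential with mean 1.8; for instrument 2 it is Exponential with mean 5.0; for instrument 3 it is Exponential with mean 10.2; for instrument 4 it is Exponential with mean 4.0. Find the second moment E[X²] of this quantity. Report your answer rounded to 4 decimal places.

94.3200

For each component E[X²] = Var + (mean)², giving 1: 6.48; 2: 50; 3: 208.08; 4: 32.
Overall E[X²] = 0.19·6.48 + 0.21·50 + 0.36·208.08 + 0.24·32 = 94.32.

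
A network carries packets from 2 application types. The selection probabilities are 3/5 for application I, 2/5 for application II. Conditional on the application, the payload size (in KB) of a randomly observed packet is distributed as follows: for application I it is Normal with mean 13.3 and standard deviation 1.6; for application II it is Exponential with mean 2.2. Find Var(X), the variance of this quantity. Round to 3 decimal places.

Per component, I: μ=13.3, E[X²]=179.45; II: μ=2.2, E[X²]=9.68.
E[X] = 0.6·13.3 + 0.4·2.2 = 8.86.
E[X²] = 0.6·179.45 + 0.4·9.68 = 111.542.
Var(X) = E[X²] − (E[X])² = 111.542 − 78.4996 = 33.0424.

33.042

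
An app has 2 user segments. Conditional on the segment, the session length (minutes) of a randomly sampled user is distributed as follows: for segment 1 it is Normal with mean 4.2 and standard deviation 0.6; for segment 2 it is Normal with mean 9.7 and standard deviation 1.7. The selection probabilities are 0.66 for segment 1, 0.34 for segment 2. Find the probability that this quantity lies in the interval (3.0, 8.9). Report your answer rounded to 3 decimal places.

Conditional on each segment, P(3.0 < X < 8.9): 1: 0.97725; 2: 0.318927.
By total probability, P(3.0 < X < 8.9) = 0.66·0.97725 + 0.34·0.318927 = 0.75342.

0.753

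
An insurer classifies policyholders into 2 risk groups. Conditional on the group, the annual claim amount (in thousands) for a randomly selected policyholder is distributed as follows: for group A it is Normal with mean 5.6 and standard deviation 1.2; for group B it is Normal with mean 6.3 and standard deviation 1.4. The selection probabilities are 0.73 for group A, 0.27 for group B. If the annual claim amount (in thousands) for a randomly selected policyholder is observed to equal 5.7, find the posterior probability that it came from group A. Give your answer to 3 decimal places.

0.775

Likelihoods f(5.7 | ·): A: 0.3313; B: 0.259955.
Posterior ∝ prior × likelihood. Numerator for A: 0.73·0.3313 = 0.241849.
Normalizing constant: 0.73·0.3313 + 0.27·0.259955 = 0.312036.
P(A | observation) = 0.241849 / 0.312036 = 0.775065.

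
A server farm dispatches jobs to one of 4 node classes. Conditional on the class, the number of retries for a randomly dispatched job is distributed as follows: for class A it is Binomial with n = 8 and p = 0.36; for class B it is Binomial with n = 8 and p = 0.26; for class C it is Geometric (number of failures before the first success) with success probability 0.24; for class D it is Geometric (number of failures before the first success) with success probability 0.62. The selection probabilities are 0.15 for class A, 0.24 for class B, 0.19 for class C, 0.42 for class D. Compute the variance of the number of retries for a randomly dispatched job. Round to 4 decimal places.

4.7084

Per component, A: μ=2.88, E[X²]=10.1376; B: μ=2.08, E[X²]=5.8656; C: μ=3.16667, E[X²]=23.2222; D: μ=0.612903, E[X²]=1.3642.
E[X] = 0.15·2.88 + 0.24·2.08 + 0.19·3.16667 + 0.42·0.612903 = 1.79029.
E[X²] = 0.15·10.1376 + 0.24·5.8656 + 0.19·23.2222 + 0.42·1.3642 = 7.91357.
Var(X) = E[X²] − (E[X])² = 7.91357 − 3.20512 = 4.70845.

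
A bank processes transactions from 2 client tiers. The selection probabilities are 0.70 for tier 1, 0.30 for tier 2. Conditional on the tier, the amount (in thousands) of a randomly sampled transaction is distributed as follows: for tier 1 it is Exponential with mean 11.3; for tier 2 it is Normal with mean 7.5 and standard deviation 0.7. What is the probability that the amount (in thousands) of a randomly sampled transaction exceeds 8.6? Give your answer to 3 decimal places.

Conditional on each tier, P(X > 8.6): 1: 0.46717; 2: 0.0580416.
By total probability, P(X > 8.6) = 0.7·0.46717 + 0.3·0.0580416 = 0.344432.

0.344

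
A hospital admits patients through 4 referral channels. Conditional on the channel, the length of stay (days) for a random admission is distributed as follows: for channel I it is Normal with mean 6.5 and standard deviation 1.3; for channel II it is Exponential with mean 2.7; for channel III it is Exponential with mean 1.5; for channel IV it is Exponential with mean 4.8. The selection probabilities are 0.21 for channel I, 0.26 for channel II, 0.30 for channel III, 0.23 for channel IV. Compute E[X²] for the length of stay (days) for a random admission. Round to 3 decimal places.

24.967

For each component E[X²] = Var + (mean)², giving I: 43.94; II: 14.58; III: 4.5; IV: 46.08.
Overall E[X²] = 0.21·43.94 + 0.26·14.58 + 0.3·4.5 + 0.23·46.08 = 24.9666.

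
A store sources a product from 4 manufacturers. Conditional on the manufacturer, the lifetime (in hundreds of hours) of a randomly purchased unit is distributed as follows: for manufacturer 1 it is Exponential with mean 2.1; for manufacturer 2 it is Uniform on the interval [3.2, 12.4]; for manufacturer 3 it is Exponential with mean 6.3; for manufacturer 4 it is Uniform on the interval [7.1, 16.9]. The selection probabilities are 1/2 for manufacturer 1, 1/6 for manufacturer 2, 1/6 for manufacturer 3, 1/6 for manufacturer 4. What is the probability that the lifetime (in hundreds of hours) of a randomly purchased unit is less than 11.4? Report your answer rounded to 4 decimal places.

0.8589

Conditional on each manufacturer, P(X < 11.4): 1: 0.995611; 2: 0.891304; 3: 0.836268; 4: 0.438776.
By total probability, P(X < 11.4) = 0.5·0.995611 + 0.166667·0.891304 + 0.166667·0.836268 + 0.166667·0.438776 = 0.858863.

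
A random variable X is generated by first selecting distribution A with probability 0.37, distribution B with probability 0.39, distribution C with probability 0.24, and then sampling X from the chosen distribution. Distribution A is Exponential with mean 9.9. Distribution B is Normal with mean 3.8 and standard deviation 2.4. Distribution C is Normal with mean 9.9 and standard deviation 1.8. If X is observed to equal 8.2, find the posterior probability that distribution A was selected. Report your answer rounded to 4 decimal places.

0.2614

Likelihoods f(8.2 | ·): A: 0.0441211; B: 0.030963; C: 0.141889.
Posterior ∝ prior × likelihood. Numerator for A: 0.37·0.0441211 = 0.0163248.
Normalizing constant: 0.37·0.0441211 + 0.39·0.030963 + 0.24·0.141889 = 0.0624536.
P(A | observation) = 0.0163248 / 0.0624536 = 0.261391.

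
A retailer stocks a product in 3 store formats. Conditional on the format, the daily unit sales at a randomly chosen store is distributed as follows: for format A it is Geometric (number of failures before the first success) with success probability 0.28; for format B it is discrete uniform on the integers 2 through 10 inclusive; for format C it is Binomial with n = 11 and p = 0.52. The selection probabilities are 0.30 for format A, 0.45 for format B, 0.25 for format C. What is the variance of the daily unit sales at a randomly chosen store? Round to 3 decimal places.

Per component, A: μ=2.57143, E[X²]=15.7959; B: μ=6, E[X²]=42.6667; C: μ=5.72, E[X²]=35.464.
E[X] = 0.3·2.57143 + 0.45·6 + 0.25·5.72 = 4.90143.
E[X²] = 0.3·15.7959 + 0.45·42.6667 + 0.25·35.464 = 32.8048.
Var(X) = E[X²] − (E[X])² = 32.8048 − 24.024 = 8.78077.

8.781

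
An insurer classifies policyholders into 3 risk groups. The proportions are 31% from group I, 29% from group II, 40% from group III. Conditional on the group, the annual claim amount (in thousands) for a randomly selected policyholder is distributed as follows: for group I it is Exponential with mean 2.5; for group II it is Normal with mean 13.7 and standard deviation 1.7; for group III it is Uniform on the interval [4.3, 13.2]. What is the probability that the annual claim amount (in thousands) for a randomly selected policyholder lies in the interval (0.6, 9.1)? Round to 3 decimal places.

0.452

Conditional on each group, P(0.6 < X < 9.1): I: 0.760376; II: 0.00340616; III: 0.539326.
By total probability, P(0.6 < X < 9.1) = 0.31·0.760376 + 0.29·0.00340616 + 0.4·0.539326 = 0.452435.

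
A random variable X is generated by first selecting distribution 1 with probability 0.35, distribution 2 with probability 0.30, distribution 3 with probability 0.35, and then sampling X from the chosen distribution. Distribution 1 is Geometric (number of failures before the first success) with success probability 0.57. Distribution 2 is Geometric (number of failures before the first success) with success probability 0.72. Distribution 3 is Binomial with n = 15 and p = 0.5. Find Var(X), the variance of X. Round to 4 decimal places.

12.8356

Per component, 1: μ=0.754386, E[X²]=1.89258; 2: μ=0.388889, E[X²]=0.691358; 3: μ=7.5, E[X²]=60.
E[X] = 0.35·0.754386 + 0.3·0.388889 + 0.35·7.5 = 3.0057.
E[X²] = 0.35·1.89258 + 0.3·0.691358 + 0.35·60 = 21.8698.
Var(X) = E[X²] − (E[X])² = 21.8698 − 9.03424 = 12.8356.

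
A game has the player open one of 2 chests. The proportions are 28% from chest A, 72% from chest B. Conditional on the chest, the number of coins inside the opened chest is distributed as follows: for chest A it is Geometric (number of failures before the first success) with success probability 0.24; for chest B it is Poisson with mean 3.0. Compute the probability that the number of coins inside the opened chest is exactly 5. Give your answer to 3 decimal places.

Conditional on each chest, P(X = 5): A: 0.0608526; B: 0.100819.
By total probability, P(X = 5) = 0.28·0.0608526 + 0.72·0.100819 = 0.0896283.

0.090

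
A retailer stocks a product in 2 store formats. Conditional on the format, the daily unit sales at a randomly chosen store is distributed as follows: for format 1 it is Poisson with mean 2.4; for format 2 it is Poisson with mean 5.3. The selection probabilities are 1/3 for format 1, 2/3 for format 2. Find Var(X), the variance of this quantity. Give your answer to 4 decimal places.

Per component, 1: μ=2.4, E[X²]=8.16; 2: μ=5.3, E[X²]=33.39.
E[X] = 0.333333·2.4 + 0.666667·5.3 = 4.33333.
E[X²] = 0.333333·8.16 + 0.666667·33.39 = 24.98.
Var(X) = E[X²] − (E[X])² = 24.98 − 18.7778 = 6.20222.

6.2022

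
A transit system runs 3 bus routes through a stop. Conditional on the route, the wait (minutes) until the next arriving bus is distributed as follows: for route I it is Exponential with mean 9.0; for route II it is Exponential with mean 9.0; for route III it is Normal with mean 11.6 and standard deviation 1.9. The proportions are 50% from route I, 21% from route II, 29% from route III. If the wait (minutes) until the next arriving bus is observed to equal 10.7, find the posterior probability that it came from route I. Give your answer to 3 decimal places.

0.216

Likelihoods f(10.7 | ·): I: 0.0338399; II: 0.0338399; III: 0.187687.
Posterior ∝ prior × likelihood. Numerator for I: 0.5·0.0338399 = 0.01692.
Normalizing constant: 0.5·0.0338399 + 0.21·0.0338399 + 0.29·0.187687 = 0.0784555.
P(I | observation) = 0.01692 / 0.0784555 = 0.215663.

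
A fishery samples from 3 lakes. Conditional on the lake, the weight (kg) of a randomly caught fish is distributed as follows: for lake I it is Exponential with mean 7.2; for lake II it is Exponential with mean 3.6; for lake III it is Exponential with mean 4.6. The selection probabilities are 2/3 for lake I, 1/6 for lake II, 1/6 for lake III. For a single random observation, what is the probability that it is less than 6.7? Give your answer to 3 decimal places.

Conditional on each lake, P(X < 6.7): I: 0.605665; II: 0.8445; III: 0.766955.
By total probability, P(X < 6.7) = 0.666667·0.605665 + 0.166667·0.8445 + 0.166667·0.766955 = 0.672353.

0.672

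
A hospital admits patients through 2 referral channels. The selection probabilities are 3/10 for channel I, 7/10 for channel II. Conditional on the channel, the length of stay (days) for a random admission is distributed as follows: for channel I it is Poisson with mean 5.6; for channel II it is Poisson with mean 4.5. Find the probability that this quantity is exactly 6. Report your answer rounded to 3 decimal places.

0.137

Conditional on each channel, P(X = 6): I: 0.158397; II: 0.12812.
By total probability, P(X = 6) = 0.3·0.158397 + 0.7·0.12812 = 0.137203.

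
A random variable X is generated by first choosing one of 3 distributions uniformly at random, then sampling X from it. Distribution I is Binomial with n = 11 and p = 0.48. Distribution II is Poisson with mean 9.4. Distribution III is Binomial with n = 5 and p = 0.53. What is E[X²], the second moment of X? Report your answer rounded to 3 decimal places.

45.551

For each component E[X²] = Var + (mean)², giving I: 30.624; II: 97.76; III: 8.268.
Overall E[X²] = 0.333333·30.624 + 0.333333·97.76 + 0.333333·8.268 = 45.5507.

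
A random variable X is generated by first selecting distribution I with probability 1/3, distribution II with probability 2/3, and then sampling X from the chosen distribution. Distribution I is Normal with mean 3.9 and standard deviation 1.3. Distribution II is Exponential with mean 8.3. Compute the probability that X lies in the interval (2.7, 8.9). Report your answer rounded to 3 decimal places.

Conditional on each component, P(2.7 < X < 8.9): I: 0.821956; II: 0.380086.
By total probability, P(2.7 < X < 8.9) = 0.333333·0.821956 + 0.666667·0.380086 = 0.527376.

0.527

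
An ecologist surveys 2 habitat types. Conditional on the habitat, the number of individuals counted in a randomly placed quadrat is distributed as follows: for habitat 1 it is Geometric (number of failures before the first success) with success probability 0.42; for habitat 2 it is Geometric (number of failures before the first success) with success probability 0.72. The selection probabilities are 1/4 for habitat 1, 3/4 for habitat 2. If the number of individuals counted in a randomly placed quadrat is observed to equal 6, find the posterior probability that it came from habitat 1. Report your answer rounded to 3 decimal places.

Likelihoods P(X=6 | ·): 1: 0.0159889; 2: 0.000346961.
Posterior ∝ prior × likelihood. Numerator for 1: 0.25·0.0159889 = 0.00399721.
Normalizing constant: 0.25·0.0159889 + 0.75·0.000346961 = 0.00425743.
P(1 | observation) = 0.00399721 / 0.00425743 = 0.938878.

0.939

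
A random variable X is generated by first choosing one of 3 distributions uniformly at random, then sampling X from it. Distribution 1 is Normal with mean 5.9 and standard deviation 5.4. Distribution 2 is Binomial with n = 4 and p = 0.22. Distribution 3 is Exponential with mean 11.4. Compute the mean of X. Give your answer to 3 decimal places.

Component means — 1: 5.9; 2: 0.88; 3: 11.4.
E[X] = 0.333333·5.9 + 0.333333·0.88 + 0.333333·11.4 = 6.06.

6.060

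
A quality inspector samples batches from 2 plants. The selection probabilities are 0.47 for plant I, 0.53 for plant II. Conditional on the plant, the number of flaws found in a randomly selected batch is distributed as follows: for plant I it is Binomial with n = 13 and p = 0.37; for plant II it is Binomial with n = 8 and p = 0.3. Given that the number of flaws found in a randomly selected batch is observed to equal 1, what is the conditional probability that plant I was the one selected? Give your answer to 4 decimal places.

0.0778

Likelihoods P(X=1 | ·): I: 0.0188032; II: 0.19765.
Posterior ∝ prior × likelihood. Numerator for I: 0.47·0.0188032 = 0.0088375.
Normalizing constant: 0.47·0.0188032 + 0.53·0.19765 = 0.113592.
P(I | observation) = 0.0088375 / 0.113592 = 0.0778003.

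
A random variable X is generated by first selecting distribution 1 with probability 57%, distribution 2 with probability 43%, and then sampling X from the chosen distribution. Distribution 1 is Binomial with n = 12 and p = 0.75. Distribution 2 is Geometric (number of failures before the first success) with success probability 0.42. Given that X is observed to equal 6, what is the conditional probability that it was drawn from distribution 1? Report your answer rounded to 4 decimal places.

0.7690

Likelihoods P(X=6 | ·): 1: 0.0401495; 2: 0.0159889.
Posterior ∝ prior × likelihood. Numerator for 1: 0.57·0.0401495 = 0.0228852.
Normalizing constant: 0.57·0.0401495 + 0.43·0.0159889 = 0.0297604.
P(1 | observation) = 0.0228852 / 0.0297604 = 0.768981.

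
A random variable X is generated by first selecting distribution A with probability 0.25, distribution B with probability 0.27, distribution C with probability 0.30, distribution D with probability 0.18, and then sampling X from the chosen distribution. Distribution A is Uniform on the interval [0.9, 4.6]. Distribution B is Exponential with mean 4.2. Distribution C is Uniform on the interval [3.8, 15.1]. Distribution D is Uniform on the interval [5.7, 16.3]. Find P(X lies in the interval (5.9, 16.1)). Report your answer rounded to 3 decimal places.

0.478

Conditional on each component, P(5.9 < X < 16.1): A: 0; B: 0.223788; C: 0.814159; D: 0.962264.
By total probability, P(5.9 < X < 16.1) = 0.25·0 + 0.27·0.223788 + 0.3·0.814159 + 0.18·0.962264 = 0.477878.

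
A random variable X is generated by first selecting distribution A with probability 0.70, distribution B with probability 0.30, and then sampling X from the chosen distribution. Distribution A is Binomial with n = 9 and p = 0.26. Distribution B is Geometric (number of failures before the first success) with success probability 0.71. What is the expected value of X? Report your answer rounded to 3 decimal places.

1.761

Component means — A: 2.34; B: 0.408451.
E[X] = 0.7·2.34 + 0.3·0.408451 = 1.76054.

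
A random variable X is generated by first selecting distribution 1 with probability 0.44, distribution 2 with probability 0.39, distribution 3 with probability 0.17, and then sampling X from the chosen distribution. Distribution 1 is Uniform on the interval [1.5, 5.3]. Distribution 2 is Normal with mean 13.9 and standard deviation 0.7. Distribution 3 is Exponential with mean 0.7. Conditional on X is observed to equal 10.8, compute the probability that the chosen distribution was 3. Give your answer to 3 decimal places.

Likelihoods f(10.8 | ·): 1: 0; 2: 3.14099e-05; 3: 2.84681e-07.
Posterior ∝ prior × likelihood. Numerator for 3: 0.17·2.84681e-07 = 4.83958e-08.
Normalizing constant: 0.44·0 + 0.39·3.14099e-05 + 0.17·2.84681e-07 = 1.22983e-05.
P(3 | observation) = 4.83958e-08 / 1.22983e-05 = 0.00393517.

0.004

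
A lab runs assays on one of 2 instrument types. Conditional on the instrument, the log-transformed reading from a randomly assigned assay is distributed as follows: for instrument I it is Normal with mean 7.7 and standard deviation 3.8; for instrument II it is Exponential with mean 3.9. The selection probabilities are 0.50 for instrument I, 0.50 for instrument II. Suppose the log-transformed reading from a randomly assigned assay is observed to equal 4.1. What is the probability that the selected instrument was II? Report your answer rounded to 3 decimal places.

0.572

Likelihoods f(4.1 | ·): I: 0.0670248; II: 0.0896127.
Posterior ∝ prior × likelihood. Numerator for II: 0.5·0.0896127 = 0.0448063.
Normalizing constant: 0.5·0.0670248 + 0.5·0.0896127 = 0.0783187.
P(II | observation) = 0.0448063 / 0.0783187 = 0.572102.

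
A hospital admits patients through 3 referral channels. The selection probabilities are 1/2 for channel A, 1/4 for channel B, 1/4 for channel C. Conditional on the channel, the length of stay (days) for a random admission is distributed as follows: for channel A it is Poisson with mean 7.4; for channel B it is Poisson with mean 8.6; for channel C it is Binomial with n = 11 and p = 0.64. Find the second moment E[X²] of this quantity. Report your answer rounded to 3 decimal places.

For each component E[X²] = Var + (mean)², giving A: 62.16; B: 82.56; C: 52.096.
Overall E[X²] = 0.5·62.16 + 0.25·82.56 + 0.25·52.096 = 64.744.

64.744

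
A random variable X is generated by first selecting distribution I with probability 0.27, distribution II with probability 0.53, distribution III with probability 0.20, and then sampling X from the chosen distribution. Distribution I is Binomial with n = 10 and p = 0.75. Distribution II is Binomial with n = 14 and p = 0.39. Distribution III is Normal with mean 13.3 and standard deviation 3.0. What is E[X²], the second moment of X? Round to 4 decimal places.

70.4371

For each component E[X²] = Var + (mean)², giving I: 58.125; II: 33.1422; III: 185.89.
Overall E[X²] = 0.27·58.125 + 0.53·33.1422 + 0.2·185.89 = 70.4371.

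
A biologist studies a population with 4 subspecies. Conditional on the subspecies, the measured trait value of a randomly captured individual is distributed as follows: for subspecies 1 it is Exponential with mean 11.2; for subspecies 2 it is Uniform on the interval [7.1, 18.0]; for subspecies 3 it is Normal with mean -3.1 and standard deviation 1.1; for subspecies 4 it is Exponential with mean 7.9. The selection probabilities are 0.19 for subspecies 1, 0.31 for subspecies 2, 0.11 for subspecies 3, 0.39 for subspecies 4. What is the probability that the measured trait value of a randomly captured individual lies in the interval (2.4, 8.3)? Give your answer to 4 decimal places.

Conditional on each subspecies, P(2.4 < X < 8.3): 1: 0.330515; 2: 0.110092; 3: 2.86652e-07; 4: 0.388294.
By total probability, P(2.4 < X < 8.3) = 0.19·0.330515 + 0.31·0.110092 + 0.11·2.86652e-07 + 0.39·0.388294 = 0.248361.

0.2484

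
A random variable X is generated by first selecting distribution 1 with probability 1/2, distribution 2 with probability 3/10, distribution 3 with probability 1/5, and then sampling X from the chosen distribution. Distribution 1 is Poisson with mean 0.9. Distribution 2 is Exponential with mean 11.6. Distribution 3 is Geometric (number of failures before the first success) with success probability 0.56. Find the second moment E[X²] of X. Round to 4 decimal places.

81.9951

For each component E[X²] = Var + (mean)², giving 1: 1.71; 2: 269.12; 3: 2.02041.
Overall E[X²] = 0.5·1.71 + 0.3·269.12 + 0.2·2.02041 = 81.9951.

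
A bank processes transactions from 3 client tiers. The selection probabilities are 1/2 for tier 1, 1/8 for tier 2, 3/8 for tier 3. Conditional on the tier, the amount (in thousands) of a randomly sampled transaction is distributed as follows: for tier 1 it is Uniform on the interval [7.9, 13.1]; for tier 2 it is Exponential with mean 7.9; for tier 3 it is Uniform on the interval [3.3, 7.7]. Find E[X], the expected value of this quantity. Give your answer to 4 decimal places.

8.3000

Component means — 1: 10.5; 2: 7.9; 3: 5.5.
E[X] = 0.5·10.5 + 0.125·7.9 + 0.375·5.5 = 8.3.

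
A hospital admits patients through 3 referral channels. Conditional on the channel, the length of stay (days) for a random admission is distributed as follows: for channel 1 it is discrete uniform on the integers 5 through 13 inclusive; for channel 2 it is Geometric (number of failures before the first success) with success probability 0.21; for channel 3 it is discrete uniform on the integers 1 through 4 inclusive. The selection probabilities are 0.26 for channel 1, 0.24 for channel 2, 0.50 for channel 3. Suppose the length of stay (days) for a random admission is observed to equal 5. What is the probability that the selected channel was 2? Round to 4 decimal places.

0.3493

Likelihoods P(X=5 | ·): 1: 0.111111; 2: 0.0646182; 3: 0.
Posterior ∝ prior × likelihood. Numerator for 2: 0.24·0.0646182 = 0.0155084.
Normalizing constant: 0.26·0.111111 + 0.24·0.0646182 + 0.5·0 = 0.0443973.
P(2 | observation) = 0.0155084 / 0.0443973 = 0.349309.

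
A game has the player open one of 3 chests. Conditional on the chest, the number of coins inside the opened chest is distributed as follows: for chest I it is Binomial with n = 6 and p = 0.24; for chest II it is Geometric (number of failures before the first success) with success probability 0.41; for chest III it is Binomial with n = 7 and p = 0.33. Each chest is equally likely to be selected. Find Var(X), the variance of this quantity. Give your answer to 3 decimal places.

Per component, I: μ=1.44, E[X²]=3.168; II: μ=1.43902, E[X²]=5.58061; III: μ=2.31, E[X²]=6.8838.
E[X] = 0.333333·1.44 + 0.333333·1.43902 + 0.333333·2.31 = 1.72967.
E[X²] = 0.333333·3.168 + 0.333333·5.58061 + 0.333333·6.8838 = 5.2108.
Var(X) = E[X²] − (E[X])² = 5.2108 − 2.99177 = 2.21903.

2.219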